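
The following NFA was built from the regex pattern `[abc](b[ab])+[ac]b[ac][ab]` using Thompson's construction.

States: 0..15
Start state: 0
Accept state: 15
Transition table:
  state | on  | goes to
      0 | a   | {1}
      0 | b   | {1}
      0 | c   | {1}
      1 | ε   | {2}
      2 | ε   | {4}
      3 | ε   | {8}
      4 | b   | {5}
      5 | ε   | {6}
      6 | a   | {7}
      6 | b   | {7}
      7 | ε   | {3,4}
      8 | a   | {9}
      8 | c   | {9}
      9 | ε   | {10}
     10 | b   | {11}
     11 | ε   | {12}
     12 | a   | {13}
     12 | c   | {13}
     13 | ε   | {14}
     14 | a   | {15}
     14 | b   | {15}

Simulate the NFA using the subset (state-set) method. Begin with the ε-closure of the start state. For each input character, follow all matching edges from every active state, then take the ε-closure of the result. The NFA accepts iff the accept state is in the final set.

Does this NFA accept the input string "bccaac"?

Answer: REJECT

Trace:
start: ε-closure({0}) = {0}
'b' @ 1: {1,2,4}
'c' @ 2: {}  — dead — no transitions
rest 'caac' ignored (set empty)
end set {} — state 15 not in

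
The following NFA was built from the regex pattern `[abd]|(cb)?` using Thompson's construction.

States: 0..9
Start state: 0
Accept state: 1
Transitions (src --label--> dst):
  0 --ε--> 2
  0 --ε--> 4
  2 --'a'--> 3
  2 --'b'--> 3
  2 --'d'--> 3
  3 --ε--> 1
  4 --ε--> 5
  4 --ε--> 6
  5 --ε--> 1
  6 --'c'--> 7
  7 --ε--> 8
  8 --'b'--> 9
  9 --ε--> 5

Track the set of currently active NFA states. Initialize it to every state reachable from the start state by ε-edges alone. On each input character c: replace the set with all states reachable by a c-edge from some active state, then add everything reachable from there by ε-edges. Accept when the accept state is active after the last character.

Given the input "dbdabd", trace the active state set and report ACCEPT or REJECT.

initial (ε-close {0}): {0,1,2,4,5,6}
'd' @ 1: {1,3}  [accepting]
'b' @ 2: {}  — no active states
rest 'dabd' ignored (set empty)
end set {} — state 1 not in

Answer: REJECT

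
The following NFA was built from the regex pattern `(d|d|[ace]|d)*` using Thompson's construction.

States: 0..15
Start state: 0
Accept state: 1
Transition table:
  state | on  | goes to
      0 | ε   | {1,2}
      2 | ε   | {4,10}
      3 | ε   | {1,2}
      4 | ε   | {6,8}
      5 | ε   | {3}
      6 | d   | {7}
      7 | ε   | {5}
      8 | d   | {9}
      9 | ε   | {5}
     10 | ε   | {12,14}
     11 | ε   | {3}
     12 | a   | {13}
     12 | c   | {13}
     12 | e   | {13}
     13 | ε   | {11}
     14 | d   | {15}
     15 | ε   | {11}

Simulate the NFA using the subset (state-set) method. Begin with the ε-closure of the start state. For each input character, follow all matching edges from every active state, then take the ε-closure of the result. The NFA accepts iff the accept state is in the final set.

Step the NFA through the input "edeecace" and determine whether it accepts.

initial (ε-close {0}): {0,1,2,4,6,8,10,12,14}
'e' @ 1: {1,2,3,4,6,8,10,11,12,13,14}  [accepting]
'd' @ 2: {1,2,3,4,5,6,7,8,9,10,11,12,14,15}  [accepting]
'e' @ 3: {1,2,3,4,6,8,10,11,12,13,14}  [accepting]
'e' @ 4: {1,2,3,4,6,8,10,11,12,13,14}  [accepting]
'c' @ 5: {1,2,3,4,6,8,10,11,12,13,14}  [accepting]
'a' @ 6: {1,2,3,4,6,8,10,11,12,13,14}  [accepting]
'c' @ 7: {1,2,3,4,6,8,10,11,12,13,14}  [accepting]
'e' @ 8: {1,2,3,4,6,8,10,11,12,13,14}  [accepting]
final: {1,2,3,4,6,8,10,11,12,13,14}; accept 1 in set

Answer: ACCEPT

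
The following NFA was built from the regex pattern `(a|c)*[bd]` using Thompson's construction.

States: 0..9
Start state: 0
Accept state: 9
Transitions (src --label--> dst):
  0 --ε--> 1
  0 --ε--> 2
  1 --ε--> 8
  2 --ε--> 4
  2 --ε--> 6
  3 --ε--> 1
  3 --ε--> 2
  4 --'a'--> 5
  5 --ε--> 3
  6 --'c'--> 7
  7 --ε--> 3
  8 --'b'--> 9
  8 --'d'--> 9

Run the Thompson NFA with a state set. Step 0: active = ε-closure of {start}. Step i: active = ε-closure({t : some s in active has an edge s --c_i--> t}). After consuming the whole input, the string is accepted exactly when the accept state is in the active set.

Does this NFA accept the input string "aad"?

Answer: ACCEPT

Trace:
S₀ = ε-closure({0}) = {0,1,2,4,6,8}
'a' @ 1: {1,2,3,4,5,6,8}
'a' @ 2: {1,2,3,4,5,6,8}
'd' @ 3: {9}  (accept∈set)
after full input: {9}  (accept=9 in)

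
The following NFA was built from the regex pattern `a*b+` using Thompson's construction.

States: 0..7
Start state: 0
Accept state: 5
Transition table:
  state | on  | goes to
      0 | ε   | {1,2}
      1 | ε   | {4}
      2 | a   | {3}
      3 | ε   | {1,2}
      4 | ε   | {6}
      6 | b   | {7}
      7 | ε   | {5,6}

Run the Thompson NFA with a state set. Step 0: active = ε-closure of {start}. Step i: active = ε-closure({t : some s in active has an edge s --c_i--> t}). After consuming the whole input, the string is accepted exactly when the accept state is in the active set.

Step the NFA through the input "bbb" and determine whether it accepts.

initial (ε-close {0}): {0,1,2,4,6}
'b' @ 1: {5,6,7}  ✓accept
'b' @ 2: {5,6,7}  ✓accept
'b' @ 3: {5,6,7}  ✓accept
after full input: {5,6,7}  (accept=5 in)

Answer: ACCEPT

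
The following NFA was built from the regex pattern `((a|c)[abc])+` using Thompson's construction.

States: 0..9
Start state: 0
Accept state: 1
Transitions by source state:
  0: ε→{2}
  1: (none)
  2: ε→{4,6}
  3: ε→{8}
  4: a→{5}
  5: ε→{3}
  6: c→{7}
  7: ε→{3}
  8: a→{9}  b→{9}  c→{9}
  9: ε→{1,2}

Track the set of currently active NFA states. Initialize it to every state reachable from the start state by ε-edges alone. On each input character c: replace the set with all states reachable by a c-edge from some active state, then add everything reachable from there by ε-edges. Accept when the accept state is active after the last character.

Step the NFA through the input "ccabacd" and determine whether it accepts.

Answer: REJECT

Trace:
S₀ = ε-closure({0}) = {0,2,4,6}
'c' @ 1: {3,7,8}
'c' @ 2: {1,2,4,6,9}  (accept∈set)
'a' @ 3: {3,5,8}
'b' @ 4: {1,2,4,6,9}  (accept∈set)
'a' @ 5: {3,5,8}
'c' @ 6: {1,2,4,6,9}  (accept∈set)
'd' @ 7: {}  — state set empty
after full input: {}  (accept=1 not in)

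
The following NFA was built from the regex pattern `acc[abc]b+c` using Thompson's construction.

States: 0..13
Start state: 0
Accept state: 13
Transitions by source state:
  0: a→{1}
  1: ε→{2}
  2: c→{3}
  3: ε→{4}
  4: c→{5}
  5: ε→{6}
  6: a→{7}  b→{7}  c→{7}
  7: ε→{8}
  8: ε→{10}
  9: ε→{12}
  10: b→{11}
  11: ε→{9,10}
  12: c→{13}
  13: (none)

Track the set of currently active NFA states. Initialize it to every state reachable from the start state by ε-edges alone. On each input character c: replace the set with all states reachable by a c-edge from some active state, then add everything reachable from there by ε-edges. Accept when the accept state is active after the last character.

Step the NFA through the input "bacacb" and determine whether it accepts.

start: ε-closure({0}) = {0}
'b' @ 1: {}  — dead — no transitions
rest 'acacb' ignored (set empty)
end set {} — state 13 not in

Answer: REJECT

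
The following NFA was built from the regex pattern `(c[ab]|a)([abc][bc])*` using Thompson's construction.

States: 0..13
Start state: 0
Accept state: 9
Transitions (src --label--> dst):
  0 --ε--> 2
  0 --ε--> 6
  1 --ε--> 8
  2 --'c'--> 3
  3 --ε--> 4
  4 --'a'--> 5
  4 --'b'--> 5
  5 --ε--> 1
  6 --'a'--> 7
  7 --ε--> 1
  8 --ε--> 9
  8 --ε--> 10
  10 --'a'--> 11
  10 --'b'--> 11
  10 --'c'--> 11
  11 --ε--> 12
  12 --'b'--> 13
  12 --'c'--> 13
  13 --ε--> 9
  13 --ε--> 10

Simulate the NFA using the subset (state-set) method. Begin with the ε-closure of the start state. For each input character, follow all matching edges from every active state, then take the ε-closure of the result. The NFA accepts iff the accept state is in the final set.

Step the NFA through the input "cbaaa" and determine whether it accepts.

Answer: REJECT

Derivation:
S₀ = ε-closure({0}) = {0,2,6}
'c' @ 1: {3,4}
'b' @ 2: {1,5,8,9,10}  (accept∈set)
'a' @ 3: {11,12}
'a' @ 4: {}  — dead — no transitions
rest 'a' ignored (set empty)
after full input: {}  (accept=9 not in)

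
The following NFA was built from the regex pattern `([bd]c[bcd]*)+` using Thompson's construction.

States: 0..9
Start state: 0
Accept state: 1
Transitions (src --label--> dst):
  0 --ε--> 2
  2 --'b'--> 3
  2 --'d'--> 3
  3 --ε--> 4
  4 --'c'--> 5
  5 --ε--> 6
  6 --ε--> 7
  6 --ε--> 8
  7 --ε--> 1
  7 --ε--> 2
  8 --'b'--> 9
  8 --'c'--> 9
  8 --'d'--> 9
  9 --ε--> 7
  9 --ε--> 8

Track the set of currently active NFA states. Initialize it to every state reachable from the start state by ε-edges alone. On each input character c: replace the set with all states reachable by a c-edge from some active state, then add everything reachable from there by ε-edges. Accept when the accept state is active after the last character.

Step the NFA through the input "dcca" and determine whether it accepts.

Answer: REJECT

Derivation:
initial (ε-close {0}): {0,2}
'd' @ 1: {3,4}
'c' @ 2: {1,2,5,6,7,8}  (accept∈set)
'c' @ 3: {1,2,7,8,9}  (accept∈set)
'a' @ 4: {}  — state set empty
end set {} — state 1 not in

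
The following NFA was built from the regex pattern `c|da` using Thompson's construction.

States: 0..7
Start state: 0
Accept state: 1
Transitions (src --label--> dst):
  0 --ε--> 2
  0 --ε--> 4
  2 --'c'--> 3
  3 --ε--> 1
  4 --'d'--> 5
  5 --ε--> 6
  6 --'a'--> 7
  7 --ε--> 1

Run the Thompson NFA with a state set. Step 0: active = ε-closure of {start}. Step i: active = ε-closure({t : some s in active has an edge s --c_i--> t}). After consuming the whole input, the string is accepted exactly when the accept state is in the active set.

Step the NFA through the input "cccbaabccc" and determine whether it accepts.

initial (ε-close {0}): {0,2,4}
'c' @ 1: {1,3}  (accept∈set)
'c' @ 2: {}  — dead — no transitions
rest 'cbaabccc' ignored (set empty)
after full input: {}  (accept=1 not in)

Answer: REJECT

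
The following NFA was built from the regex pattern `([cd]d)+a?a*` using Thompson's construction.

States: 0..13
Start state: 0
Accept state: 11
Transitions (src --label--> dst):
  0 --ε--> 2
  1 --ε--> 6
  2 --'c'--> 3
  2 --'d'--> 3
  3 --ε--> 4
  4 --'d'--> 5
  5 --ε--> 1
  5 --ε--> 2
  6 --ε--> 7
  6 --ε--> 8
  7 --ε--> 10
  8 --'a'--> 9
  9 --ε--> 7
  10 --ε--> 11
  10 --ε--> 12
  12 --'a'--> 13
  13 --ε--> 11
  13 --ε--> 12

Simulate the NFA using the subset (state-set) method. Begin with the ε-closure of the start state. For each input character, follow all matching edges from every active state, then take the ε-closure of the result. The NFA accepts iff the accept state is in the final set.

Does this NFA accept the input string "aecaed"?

start: ε-closure({0}) = {0,2}
'a' @ 1: {}  — no active states
rest 'ecaed' ignored (set empty)
final: {}; accept 11 not in set

Answer: REJECT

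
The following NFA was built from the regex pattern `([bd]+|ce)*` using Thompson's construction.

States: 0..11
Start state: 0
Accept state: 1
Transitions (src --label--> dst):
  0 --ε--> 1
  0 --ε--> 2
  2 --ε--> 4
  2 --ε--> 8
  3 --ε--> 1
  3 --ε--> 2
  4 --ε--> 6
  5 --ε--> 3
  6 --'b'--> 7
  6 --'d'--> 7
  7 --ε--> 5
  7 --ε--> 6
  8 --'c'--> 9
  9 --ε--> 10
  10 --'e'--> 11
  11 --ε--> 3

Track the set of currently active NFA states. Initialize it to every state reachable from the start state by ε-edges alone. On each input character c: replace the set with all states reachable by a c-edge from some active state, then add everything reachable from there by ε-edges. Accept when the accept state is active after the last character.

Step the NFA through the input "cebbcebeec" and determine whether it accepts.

S₀ = ε-closure({0}) = {0,1,2,4,6,8}
'c' @ 1: {9,10}
'e' @ 2: {1,2,3,4,6,8,11}  (accept∈set)
'b' @ 3: {1,2,3,4,5,6,7,8}  (accept∈set)
'b' @ 4: {1,2,3,4,5,6,7,8}  (accept∈set)
'c' @ 5: {9,10}
'e' @ 6: {1,2,3,4,6,8,11}  (accept∈set)
'b' @ 7: {1,2,3,4,5,6,7,8}  (accept∈set)
'e' @ 8: {}  — state set empty
rest 'ec' ignored (set empty)
end set {} — state 1 not in

Answer: REJECT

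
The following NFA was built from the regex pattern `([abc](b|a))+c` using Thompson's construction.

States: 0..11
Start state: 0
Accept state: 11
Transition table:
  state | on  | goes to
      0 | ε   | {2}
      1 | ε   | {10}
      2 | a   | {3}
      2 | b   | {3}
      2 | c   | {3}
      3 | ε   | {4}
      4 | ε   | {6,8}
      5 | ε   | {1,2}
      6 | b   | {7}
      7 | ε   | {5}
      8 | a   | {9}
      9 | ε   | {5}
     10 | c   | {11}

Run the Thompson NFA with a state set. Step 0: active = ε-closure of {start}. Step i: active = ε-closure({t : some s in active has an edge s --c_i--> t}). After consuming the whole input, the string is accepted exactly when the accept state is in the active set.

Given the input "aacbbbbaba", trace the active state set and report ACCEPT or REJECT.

Answer: REJECT

Derivation:
start: ε-closure({0}) = {0,2}
'a' @ 1: {3,4,6,8}
'a' @ 2: {1,2,5,9,10}
'c' @ 3: {3,4,6,8,11}  [accepting]
'b' @ 4: {1,2,5,7,10}
'b' @ 5: {3,4,6,8}
'b' @ 6: {1,2,5,7,10}
'b' @ 7: {3,4,6,8}
'a' @ 8: {1,2,5,9,10}
'b' @ 9: {3,4,6,8}
'a' @ 10: {1,2,5,9,10}
after full input: {1,2,5,9,10}  (accept=11 not in)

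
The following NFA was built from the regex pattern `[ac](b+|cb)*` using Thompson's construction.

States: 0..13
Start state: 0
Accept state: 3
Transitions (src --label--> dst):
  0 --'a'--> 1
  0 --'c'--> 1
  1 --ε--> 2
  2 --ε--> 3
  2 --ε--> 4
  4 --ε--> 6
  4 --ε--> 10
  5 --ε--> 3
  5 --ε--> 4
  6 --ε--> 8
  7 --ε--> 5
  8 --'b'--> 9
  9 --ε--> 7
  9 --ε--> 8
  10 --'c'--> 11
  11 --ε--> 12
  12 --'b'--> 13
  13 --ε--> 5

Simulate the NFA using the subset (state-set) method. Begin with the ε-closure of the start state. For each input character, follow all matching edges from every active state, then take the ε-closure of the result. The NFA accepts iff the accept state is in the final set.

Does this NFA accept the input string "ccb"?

start: ε-closure({0}) = {0}
'c' @ 1: {1,2,3,4,6,8,10}  (accept∈set)
'c' @ 2: {11,12}
'b' @ 3: {3,4,5,6,8,10,13}  (accept∈set)
end set {3,4,5,6,8,10,13} — state 3 in

Answer: ACCEPT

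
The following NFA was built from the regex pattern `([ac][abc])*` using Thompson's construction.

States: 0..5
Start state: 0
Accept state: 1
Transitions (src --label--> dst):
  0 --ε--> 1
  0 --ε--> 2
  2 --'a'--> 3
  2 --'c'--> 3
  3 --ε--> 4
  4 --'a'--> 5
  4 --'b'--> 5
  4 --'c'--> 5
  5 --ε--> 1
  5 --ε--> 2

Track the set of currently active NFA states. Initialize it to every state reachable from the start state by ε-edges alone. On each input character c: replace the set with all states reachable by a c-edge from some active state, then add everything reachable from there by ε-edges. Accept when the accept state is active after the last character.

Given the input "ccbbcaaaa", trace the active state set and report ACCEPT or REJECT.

start: ε-closure({0}) = {0,1,2}
'c' @ 1: {3,4}
'c' @ 2: {1,2,5}  ✓accept
'b' @ 3: {}  — dead — no transitions
rest 'bcaaaa' ignored (set empty)
final: {}; accept 1 not in set

Answer: REJECT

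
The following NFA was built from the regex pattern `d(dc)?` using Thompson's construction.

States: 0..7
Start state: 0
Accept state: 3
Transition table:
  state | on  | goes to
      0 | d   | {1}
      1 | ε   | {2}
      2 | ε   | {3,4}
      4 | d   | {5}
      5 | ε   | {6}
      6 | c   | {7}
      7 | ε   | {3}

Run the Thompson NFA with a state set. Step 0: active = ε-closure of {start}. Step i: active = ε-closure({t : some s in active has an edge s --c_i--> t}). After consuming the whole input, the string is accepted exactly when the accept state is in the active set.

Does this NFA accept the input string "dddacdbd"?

Answer: REJECT

Steps:
S₀ = ε-closure({0}) = {0}
'd' @ 1: {1,2,3,4}  (accept∈set)
'd' @ 2: {5,6}
'd' @ 3: {}  — state set empty
rest 'acdbd' ignored (set empty)
end set {} — state 3 not in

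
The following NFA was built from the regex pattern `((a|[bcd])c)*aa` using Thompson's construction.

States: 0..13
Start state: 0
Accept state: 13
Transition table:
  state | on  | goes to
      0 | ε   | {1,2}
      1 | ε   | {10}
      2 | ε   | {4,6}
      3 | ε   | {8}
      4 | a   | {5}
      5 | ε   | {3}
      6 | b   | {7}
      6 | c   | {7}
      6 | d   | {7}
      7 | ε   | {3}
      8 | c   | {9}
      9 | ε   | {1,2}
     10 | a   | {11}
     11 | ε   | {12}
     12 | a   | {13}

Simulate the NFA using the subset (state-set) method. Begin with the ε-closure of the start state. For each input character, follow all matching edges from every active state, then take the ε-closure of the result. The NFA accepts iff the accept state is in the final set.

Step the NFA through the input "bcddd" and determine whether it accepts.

initial (ε-close {0}): {0,1,2,4,6,10}
'b' @ 1: {3,7,8}
'c' @ 2: {1,2,4,6,9,10}
'd' @ 3: {3,7,8}
'd' @ 4: {}  — no active states
rest 'd' ignored (set empty)
end set {} — state 13 not in

Answer: REJECT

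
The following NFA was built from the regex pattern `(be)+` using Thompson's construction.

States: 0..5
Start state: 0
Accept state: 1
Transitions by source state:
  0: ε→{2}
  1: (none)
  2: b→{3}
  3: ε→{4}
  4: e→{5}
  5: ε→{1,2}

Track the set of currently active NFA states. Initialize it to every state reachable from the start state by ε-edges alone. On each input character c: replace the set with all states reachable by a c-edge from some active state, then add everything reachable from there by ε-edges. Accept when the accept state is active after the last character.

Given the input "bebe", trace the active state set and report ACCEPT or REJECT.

start: ε-closure({0}) = {0,2}
'b' @ 1: {3,4}
'e' @ 2: {1,2,5}  [accepting]
'b' @ 3: {3,4}
'e' @ 4: {1,2,5}  [accepting]
final: {1,2,5}; accept 1 in set

Answer: ACCEPT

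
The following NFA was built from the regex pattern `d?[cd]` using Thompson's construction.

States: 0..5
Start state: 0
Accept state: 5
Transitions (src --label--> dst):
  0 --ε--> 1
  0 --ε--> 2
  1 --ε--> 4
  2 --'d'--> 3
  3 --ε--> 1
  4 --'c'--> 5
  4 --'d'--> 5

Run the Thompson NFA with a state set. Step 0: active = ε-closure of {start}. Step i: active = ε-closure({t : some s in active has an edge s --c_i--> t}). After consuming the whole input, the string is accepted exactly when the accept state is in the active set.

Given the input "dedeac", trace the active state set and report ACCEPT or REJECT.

start: ε-closure({0}) = {0,1,2,4}
'd' @ 1: {1,3,4,5}  [accepting]
'e' @ 2: {}  — dead — no transitions
rest 'deac' ignored (set empty)
after full input: {}  (accept=5 not in)

Answer: REJECT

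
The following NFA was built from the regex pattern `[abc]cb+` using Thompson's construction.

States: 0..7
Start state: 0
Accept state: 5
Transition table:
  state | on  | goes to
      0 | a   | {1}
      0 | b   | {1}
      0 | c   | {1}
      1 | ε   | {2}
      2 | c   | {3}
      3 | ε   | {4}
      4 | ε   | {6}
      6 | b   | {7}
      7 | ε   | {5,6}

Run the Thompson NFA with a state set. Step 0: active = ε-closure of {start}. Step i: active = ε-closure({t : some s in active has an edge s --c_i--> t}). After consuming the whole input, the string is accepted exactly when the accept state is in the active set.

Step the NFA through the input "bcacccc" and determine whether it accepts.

Answer: REJECT

Steps:
start: ε-closure({0}) = {0}
'b' @ 1: {1,2}
'c' @ 2: {3,4,6}
'a' @ 3: {}  — dead — no transitions
rest 'cccc' ignored (set empty)
end set {} — state 5 not in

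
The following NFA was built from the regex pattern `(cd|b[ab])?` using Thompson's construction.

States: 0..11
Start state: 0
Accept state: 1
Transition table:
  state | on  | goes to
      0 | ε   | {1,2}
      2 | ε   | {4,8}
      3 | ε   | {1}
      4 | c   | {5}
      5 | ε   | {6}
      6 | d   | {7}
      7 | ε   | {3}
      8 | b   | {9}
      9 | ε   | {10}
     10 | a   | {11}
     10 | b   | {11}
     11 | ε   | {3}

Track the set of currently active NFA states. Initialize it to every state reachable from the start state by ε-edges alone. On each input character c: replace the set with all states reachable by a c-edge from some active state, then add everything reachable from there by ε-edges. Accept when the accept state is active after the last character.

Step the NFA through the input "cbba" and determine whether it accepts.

Answer: REJECT

Derivation:
initial (ε-close {0}): {0,1,2,4,8}
'c' @ 1: {5,6}
'b' @ 2: {}  — state set empty
rest 'ba' ignored (set empty)
after full input: {}  (accept=1 not in)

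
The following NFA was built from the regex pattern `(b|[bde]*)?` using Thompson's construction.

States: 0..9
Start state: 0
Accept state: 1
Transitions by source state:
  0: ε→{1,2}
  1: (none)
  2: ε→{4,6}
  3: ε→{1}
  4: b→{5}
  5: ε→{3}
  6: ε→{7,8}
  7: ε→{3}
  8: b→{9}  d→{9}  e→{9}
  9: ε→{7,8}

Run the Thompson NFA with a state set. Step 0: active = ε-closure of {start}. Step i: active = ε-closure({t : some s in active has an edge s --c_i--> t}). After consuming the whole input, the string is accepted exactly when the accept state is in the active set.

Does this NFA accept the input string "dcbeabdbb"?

Answer: REJECT

Trace:
start: ε-closure({0}) = {0,1,2,3,4,6,7,8}
'd' @ 1: {1,3,7,8,9}  ✓accept
'c' @ 2: {}  — state set empty
rest 'beabdbb' ignored (set empty)
final: {}; accept 1 not in set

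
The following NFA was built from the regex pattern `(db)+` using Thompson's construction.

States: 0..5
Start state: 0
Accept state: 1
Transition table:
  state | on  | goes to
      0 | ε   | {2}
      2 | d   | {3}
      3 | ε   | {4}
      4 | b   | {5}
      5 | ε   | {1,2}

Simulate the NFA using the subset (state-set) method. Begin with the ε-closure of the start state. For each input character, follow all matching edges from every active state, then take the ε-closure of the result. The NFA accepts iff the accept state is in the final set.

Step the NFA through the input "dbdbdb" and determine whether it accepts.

Answer: ACCEPT

Derivation:
S₀ = ε-closure({0}) = {0,2}
'd' @ 1: {3,4}
'b' @ 2: {1,2,5}  [accepting]
'd' @ 3: {3,4}
'b' @ 4: {1,2,5}  [accepting]
'd' @ 5: {3,4}
'b' @ 6: {1,2,5}  [accepting]
end set {1,2,5} — state 1 in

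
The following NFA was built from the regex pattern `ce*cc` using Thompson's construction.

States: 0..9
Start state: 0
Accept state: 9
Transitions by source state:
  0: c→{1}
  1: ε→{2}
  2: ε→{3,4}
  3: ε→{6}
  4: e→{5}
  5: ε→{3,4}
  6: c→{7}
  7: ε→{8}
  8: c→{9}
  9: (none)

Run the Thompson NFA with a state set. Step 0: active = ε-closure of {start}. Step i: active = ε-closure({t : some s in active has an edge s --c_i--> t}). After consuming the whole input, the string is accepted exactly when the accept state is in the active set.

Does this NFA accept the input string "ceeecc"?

S₀ = ε-closure({0}) = {0}
'c' @ 1: {1,2,3,4,6}
'e' @ 2: {3,4,5,6}
'e' @ 3: {3,4,5,6}
'e' @ 4: {3,4,5,6}
'c' @ 5: {7,8}
'c' @ 6: {9}  ✓accept
end set {9} — state 9 in

Answer: ACCEPT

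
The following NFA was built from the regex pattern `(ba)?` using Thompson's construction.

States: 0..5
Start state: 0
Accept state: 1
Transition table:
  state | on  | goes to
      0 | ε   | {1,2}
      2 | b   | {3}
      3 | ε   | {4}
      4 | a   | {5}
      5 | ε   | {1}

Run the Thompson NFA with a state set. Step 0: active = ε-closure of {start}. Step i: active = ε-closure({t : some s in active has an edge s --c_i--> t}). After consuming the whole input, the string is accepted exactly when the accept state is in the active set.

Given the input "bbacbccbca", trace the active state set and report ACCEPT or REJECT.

initial (ε-close {0}): {0,1,2}
'b' @ 1: {3,4}
'b' @ 2: {}  — no active states
rest 'acbccbca' ignored (set empty)
after full input: {}  (accept=1 not in)

Answer: REJECT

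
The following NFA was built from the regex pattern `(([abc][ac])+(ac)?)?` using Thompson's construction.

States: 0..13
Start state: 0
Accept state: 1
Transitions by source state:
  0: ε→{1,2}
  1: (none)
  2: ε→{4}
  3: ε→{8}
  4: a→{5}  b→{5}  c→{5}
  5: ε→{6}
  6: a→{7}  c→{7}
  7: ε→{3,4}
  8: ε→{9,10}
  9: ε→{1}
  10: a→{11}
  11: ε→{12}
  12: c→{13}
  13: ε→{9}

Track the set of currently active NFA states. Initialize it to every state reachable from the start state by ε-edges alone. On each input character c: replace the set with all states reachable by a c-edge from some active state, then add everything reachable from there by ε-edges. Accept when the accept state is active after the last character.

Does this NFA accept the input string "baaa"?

Answer: ACCEPT

Derivation:
initial (ε-close {0}): {0,1,2,4}
'b' @ 1: {5,6}
'a' @ 2: {1,3,4,7,8,9,10}  [accepting]
'a' @ 3: {5,6,11,12}
'a' @ 4: {1,3,4,7,8,9,10}  [accepting]
after full input: {1,3,4,7,8,9,10}  (accept=1 in)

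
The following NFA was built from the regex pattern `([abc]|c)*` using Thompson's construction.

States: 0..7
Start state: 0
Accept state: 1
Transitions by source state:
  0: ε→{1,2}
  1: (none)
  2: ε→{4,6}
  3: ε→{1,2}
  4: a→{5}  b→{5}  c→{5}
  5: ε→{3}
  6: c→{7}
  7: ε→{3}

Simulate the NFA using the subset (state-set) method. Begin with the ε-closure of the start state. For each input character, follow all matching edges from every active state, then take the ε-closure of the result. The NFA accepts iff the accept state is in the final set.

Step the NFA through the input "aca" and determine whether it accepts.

start: ε-closure({0}) = {0,1,2,4,6}
'a' @ 1: {1,2,3,4,5,6}  [accepting]
'c' @ 2: {1,2,3,4,5,6,7}  [accepting]
'a' @ 3: {1,2,3,4,5,6}  [accepting]
final: {1,2,3,4,5,6}; accept 1 in set

Answer: ACCEPT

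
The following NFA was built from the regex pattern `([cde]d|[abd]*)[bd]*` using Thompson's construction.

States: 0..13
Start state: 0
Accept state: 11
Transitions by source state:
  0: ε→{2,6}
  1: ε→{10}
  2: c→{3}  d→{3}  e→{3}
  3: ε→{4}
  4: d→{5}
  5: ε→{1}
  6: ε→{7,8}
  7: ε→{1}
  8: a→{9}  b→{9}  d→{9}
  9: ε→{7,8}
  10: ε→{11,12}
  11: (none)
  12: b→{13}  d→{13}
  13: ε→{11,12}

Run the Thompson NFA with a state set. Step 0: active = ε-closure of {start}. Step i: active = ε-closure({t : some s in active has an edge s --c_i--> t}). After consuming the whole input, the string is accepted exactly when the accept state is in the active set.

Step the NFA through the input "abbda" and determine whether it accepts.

Answer: ACCEPT

Trace:
initial (ε-close {0}): {0,1,2,6,7,8,10,11,12}
'a' @ 1: {1,7,8,9,10,11,12}  ✓accept
'b' @ 2: {1,7,8,9,10,11,12,13}  ✓accept
'b' @ 3: {1,7,8,9,10,11,12,13}  ✓accept
'd' @ 4: {1,7,8,9,10,11,12,13}  ✓accept
'a' @ 5: {1,7,8,9,10,11,12}  ✓accept
after full input: {1,7,8,9,10,11,12}  (accept=11 in)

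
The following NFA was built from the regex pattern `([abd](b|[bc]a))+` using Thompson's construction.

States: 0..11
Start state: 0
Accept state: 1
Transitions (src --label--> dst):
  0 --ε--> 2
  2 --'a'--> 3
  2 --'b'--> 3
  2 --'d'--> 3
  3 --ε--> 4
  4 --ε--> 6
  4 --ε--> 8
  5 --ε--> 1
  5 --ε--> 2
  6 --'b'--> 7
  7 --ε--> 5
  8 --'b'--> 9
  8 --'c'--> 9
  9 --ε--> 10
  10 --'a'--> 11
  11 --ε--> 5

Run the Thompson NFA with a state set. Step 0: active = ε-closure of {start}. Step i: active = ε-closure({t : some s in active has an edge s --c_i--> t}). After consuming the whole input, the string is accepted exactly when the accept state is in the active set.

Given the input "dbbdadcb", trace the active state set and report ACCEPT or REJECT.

initial (ε-close {0}): {0,2}
'd' @ 1: {3,4,6,8}
'b' @ 2: {1,2,5,7,9,10}  ✓accept
'b' @ 3: {3,4,6,8}
'd' @ 4: {}  — no active states
rest 'adcb' ignored (set empty)
end set {} — state 1 not in

Answer: REJECT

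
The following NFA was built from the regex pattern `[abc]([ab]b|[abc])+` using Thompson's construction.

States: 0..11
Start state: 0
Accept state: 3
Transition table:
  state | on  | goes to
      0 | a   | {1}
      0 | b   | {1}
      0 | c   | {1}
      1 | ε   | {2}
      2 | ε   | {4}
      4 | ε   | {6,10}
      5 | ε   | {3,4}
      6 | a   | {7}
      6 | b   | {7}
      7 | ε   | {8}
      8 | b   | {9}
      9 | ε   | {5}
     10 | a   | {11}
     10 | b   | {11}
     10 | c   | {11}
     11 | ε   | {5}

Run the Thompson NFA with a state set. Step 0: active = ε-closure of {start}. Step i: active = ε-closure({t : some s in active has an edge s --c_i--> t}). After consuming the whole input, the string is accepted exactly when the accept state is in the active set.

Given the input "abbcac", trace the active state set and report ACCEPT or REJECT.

Answer: ACCEPT

Trace:
initial (ε-close {0}): {0}
'a' @ 1: {1,2,4,6,10}
'b' @ 2: {3,4,5,6,7,8,10,11}  ✓accept
'b' @ 3: {3,4,5,6,7,8,9,10,11}  ✓accept
'c' @ 4: {3,4,5,6,10,11}  ✓accept
'a' @ 5: {3,4,5,6,7,8,10,11}  ✓accept
'c' @ 6: {3,4,5,6,10,11}  ✓accept
after full input: {3,4,5,6,10,11}  (accept=3 in)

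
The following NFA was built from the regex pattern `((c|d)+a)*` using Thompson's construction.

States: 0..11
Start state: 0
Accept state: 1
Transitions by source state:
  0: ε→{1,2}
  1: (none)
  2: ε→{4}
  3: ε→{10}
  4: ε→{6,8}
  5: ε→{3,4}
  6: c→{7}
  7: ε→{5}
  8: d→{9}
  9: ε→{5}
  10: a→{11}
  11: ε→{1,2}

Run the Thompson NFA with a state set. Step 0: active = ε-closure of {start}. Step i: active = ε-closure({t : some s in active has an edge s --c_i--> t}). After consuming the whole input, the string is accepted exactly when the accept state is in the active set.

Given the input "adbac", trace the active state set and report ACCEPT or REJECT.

Answer: REJECT

Steps:
S₀ = ε-closure({0}) = {0,1,2,4,6,8}
'a' @ 1: {}  — no active states
rest 'dbac' ignored (set empty)
final: {}; accept 1 not in set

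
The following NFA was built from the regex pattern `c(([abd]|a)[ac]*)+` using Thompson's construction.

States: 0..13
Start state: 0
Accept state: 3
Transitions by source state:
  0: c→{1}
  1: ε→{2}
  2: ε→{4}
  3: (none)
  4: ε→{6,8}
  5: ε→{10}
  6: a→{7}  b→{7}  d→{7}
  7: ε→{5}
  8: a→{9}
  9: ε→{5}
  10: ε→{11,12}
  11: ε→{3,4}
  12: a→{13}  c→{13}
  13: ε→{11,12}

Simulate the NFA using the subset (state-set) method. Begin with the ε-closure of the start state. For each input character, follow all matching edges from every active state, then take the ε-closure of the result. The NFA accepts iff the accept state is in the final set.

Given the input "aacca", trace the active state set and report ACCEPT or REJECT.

Answer: REJECT

Derivation:
S₀ = ε-closure({0}) = {0}
'a' @ 1: {}  — dead — no transitions
rest 'acca' ignored (set empty)
after full input: {}  (accept=3 not in)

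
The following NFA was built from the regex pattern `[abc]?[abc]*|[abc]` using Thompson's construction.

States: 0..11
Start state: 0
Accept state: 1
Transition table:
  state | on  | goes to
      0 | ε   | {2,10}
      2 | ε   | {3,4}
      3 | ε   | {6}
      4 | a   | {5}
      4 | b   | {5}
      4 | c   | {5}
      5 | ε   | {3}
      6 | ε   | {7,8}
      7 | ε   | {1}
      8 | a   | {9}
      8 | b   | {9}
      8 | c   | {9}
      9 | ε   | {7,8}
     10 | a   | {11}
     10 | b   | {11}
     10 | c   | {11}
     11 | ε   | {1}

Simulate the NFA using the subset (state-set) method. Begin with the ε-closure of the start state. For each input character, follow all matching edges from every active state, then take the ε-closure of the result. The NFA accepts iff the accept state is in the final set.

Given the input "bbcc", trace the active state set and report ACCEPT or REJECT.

Answer: ACCEPT

Trace:
initial (ε-close {0}): {0,1,2,3,4,6,7,8,10}
'b' @ 1: {1,3,5,6,7,8,9,11}  (accept∈set)
'b' @ 2: {1,7,8,9}  (accept∈set)
'c' @ 3: {1,7,8,9}  (accept∈set)
'c' @ 4: {1,7,8,9}  (accept∈set)
final: {1,7,8,9}; accept 1 in set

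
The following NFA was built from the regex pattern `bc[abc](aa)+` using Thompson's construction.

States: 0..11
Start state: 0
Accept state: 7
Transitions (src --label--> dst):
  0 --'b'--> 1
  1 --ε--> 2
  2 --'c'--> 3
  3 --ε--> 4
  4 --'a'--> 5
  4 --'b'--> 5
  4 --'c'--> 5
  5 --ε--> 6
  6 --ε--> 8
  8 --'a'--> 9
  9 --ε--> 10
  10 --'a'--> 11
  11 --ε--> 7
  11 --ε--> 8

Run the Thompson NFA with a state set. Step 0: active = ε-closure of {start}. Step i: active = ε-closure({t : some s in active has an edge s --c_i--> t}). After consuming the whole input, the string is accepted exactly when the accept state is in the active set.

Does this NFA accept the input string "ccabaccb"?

Answer: REJECT

Steps:
start: ε-closure({0}) = {0}
'c' @ 1: {}  — dead — no transitions
rest 'cabaccb' ignored (set empty)
after full input: {}  (accept=7 not in)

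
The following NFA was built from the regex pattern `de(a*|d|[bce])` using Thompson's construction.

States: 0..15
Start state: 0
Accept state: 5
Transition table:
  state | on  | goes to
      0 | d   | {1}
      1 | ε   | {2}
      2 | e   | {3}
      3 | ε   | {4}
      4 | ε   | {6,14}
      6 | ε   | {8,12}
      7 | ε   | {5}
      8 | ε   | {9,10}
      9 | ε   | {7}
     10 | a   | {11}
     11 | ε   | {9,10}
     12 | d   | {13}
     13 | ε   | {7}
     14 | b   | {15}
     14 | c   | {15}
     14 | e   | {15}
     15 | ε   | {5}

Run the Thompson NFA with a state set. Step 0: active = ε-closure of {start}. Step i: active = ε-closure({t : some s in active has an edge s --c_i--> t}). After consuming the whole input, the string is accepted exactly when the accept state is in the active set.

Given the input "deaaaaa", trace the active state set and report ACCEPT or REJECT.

initial (ε-close {0}): {0}
'd' @ 1: {1,2}
'e' @ 2: {3,4,5,6,7,8,9,10,12,14}  [accepting]
'a' @ 3: {5,7,9,10,11}  [accepting]
'a' @ 4: {5,7,9,10,11}  [accepting]
'a' @ 5: {5,7,9,10,11}  [accepting]
'a' @ 6: {5,7,9,10,11}  [accepting]
'a' @ 7: {5,7,9,10,11}  [accepting]
end set {5,7,9,10,11} — state 5 in

Answer: ACCEPT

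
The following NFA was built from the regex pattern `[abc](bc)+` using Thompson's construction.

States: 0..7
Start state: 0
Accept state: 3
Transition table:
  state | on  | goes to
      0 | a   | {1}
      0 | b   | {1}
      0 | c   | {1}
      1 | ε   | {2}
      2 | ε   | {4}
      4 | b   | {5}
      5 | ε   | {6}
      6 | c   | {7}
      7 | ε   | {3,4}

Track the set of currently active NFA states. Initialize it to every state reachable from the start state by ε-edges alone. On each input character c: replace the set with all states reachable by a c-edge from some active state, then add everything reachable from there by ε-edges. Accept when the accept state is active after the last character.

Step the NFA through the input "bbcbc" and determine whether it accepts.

Answer: ACCEPT

Trace:
initial (ε-close {0}): {0}
'b' @ 1: {1,2,4}
'b' @ 2: {5,6}
'c' @ 3: {3,4,7}  (accept∈set)
'b' @ 4: {5,6}
'c' @ 5: {3,4,7}  (accept∈set)
end set {3,4,7} — state 3 in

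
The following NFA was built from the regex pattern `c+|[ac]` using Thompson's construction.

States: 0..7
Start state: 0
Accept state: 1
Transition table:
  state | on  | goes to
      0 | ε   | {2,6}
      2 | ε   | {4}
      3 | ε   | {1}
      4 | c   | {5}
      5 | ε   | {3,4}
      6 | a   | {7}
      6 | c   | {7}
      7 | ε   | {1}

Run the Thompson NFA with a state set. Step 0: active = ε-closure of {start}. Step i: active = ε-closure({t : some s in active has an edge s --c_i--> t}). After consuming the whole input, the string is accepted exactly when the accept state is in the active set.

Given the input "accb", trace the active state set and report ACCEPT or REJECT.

start: ε-closure({0}) = {0,2,4,6}
'a' @ 1: {1,7}  (accept∈set)
'c' @ 2: {}  — dead — no transitions
rest 'cb' ignored (set empty)
end set {} — state 1 not in

Answer: REJECT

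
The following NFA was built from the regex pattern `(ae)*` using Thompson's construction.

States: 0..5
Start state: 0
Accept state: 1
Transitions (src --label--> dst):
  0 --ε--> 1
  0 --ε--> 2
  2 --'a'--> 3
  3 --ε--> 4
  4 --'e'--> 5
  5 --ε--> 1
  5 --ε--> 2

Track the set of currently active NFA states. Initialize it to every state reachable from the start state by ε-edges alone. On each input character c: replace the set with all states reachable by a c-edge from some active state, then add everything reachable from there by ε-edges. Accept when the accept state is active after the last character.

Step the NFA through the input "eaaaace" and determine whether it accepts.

initial (ε-close {0}): {0,1,2}
'e' @ 1: {}  — dead — no transitions
rest 'aaaace' ignored (set empty)
end set {} — state 1 not in

Answer: REJECT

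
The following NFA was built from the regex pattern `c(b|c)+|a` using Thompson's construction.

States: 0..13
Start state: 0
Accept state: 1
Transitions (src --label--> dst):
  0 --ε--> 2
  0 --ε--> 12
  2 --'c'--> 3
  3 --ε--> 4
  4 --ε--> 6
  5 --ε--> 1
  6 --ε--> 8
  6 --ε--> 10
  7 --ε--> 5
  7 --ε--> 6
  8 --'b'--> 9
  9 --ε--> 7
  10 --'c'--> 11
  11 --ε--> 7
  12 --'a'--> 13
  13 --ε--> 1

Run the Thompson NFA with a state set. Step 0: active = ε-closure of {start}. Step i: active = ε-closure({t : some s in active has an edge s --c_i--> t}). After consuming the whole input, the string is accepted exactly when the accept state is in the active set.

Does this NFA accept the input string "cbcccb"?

Answer: ACCEPT

Derivation:
S₀ = ε-closure({0}) = {0,2,12}
'c' @ 1: {3,4,6,8,10}
'b' @ 2: {1,5,6,7,8,9,10}  ✓accept
'c' @ 3: {1,5,6,7,8,10,11}  ✓accept
'c' @ 4: {1,5,6,7,8,10,11}  ✓accept
'c' @ 5: {1,5,6,7,8,10,11}  ✓accept
'b' @ 6: {1,5,6,7,8,9,10}  ✓accept
final: {1,5,6,7,8,9,10}; accept 1 in set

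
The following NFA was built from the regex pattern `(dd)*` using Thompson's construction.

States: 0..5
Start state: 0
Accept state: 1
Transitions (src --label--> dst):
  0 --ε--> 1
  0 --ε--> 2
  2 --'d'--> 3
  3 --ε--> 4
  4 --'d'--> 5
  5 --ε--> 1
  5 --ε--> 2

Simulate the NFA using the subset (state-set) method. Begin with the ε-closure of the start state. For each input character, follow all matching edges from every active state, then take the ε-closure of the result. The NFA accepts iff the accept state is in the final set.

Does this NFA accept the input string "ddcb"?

Answer: REJECT

Trace:
S₀ = ε-closure({0}) = {0,1,2}
'd' @ 1: {3,4}
'd' @ 2: {1,2,5}  (accept∈set)
'c' @ 3: {}  — no active states
rest 'b' ignored (set empty)
end set {} — state 1 not in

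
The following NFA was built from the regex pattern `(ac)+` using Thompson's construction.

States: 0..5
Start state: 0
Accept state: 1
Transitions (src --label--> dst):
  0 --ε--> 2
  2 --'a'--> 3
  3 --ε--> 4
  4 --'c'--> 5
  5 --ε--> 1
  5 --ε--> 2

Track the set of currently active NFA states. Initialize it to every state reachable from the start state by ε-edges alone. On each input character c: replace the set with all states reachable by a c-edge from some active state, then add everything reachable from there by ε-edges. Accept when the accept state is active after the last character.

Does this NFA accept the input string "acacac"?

S₀ = ε-closure({0}) = {0,2}
'a' @ 1: {3,4}
'c' @ 2: {1,2,5}  ✓accept
'a' @ 3: {3,4}
'c' @ 4: {1,2,5}  ✓accept
'a' @ 5: {3,4}
'c' @ 6: {1,2,5}  ✓accept
end set {1,2,5} — state 1 in

Answer: ACCEPT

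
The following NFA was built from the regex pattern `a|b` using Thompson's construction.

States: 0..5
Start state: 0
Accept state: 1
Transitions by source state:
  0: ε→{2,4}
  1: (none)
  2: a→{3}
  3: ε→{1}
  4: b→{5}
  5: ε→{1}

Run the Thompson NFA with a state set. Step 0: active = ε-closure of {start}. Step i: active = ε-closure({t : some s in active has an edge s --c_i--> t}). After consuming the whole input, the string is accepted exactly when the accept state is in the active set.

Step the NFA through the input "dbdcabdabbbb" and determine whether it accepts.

start: ε-closure({0}) = {0,2,4}
'd' @ 1: {}  — no active states
rest 'bdcabdabbbb' ignored (set empty)
end set {} — state 1 not in

Answer: REJECT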